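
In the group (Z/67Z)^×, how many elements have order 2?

1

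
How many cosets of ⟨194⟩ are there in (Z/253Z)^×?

Since 194 ∈ (Z/253Z)^×, its order divides φ(253) = φ(11·23) = (11−1)·(23−1) = 10·22 = 220 = 2^2 · 5 · 11.
Divisors of 220: 1, 2, 4, 5, 10, 11, 20, 22, 44, 55, 110, 220.
Check 194^d mod 253 for each divisor in increasing order:
194^1 ≡ 194
194^2 ≡ 192
194^4 ≡ 179
194^5 ≡ 65
194^10 ≡ 177
194^11 ≡ 183
194^20 ≡ 210
194^22 ≡ 93
194^44 ≡ 47
194^55 ≡ 252
194^110 ≡ 1
So ord_253(194) = 110, hence |⟨194⟩| = 110.
Index = |(Z/253Z)^×| / |⟨194⟩| = 220 / 110 = 2.

2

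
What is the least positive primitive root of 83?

2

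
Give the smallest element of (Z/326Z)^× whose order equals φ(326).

φ(326) = φ(2)·φ(163) = 1·162 = 162 = 2 · 3^4.
Test candidates g = 2, 3, … against the prime factors q ∈ {2, 3} of φ(326): g is a generator iff g^(162/q) ≢ 1 for every such q.
g = 2: gcd(2, 326) = 2 > 1, not a unit — skip.
g = 3: 3^81 ≡ 325; 3^54 ≡ 221 — none is 1, so 3 is a primitive root.
Hence the least primitive root of 326 is 3.

3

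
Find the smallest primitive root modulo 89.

3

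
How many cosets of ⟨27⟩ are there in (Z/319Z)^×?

2

By Lagrange's theorem, ord_319(27) divides φ(319) = φ(11·29) = (11−1)·(29−1) = 10·28 = 280 = 2^3 · 5 · 7.
Divisors of 280: 1, 2, 4, 5, 7, 8, 10, 14, 20, 28, 35, 40, 56, 70, 140, 280.
Test each divisor d:
27^1 ≡ 27 (mod 319)
27^2 ≡ 91 (mod 319)
27^4 ≡ 306 (mod 319)
27^5 ≡ 287 (mod 319)
27^7 ≡ 278 (mod 319)
27^8 ≡ 169 (mod 319)
27^10 ≡ 67 (mod 319)
27^14 ≡ 86 (mod 319)
27^20 ≡ 23 (mod 319)
27^28 ≡ 59 (mod 319)
27^35 ≡ 133 (mod 319)
27^40 ≡ 210 (mod 319)
27^56 ≡ 291 (mod 319)
27^70 ≡ 144 (mod 319)
27^140 ≡ 1 (mod 319) ✓
Thus |⟨27⟩| = ord(27) = 140.
[(Z/319Z)^× : ⟨27⟩] = 280/140 = 2.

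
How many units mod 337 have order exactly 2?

1

φ(337) = 337 − 1 = 336 = 2^4 · 3 · 7.
In a cyclic group of order 336, there are φ(d) elements of order d for each divisor d of 336, and zero for non-divisors.
2 | 336, and φ(2) = 2 − 1 = 1.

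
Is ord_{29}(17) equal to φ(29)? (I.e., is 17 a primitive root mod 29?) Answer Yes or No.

No

φ(29) = 29 − 1 = 28 = 2^2 · 7.
An element g generates (Z/29Z)^× iff g^(28/q) ≢ 1 (mod 29) for each prime q ∈ {2, 7}.
17^14 ≡ 28 (mod 29)  [q = 2: ≢ 1 ✓]
17^4 ≡ 1 (mod 29)  [q = 7: ≡ 1 ✗]
17^4 ≡ 1 shows ord(17) | 4, strictly less than φ(29); not a primitive root.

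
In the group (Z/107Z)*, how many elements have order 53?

52

φ(107) = 107 − 1 = 106 = 2 · 53.
(Z/107Z)^× is cyclic (|G| = 106); a cyclic group of order m has exactly φ(d) elements of each order d | m, and none otherwise.
53 | 106, and φ(53) = 53 − 1 = 52.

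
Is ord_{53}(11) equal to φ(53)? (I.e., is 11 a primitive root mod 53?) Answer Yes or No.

No

φ(53) = 53 − 1 = 52 = 2^2 · 13.
Test 11^(52/q) mod 53 for each prime factor q of 52:
11^26 ≡ 1 (mod 53)  [q = 2: ≡ 1 ✗]
11^4 ≡ 13 (mod 53)  [q = 13: ≢ 1 ✓]
Since 11^26 ≡ 1, the order of 11 divides 26 < 52, so 11 is not a primitive root.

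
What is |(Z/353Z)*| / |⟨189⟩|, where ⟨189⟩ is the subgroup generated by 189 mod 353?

2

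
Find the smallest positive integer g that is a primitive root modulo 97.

φ(97) = 97 − 1 = 96 = 2^5 · 3.
g is a primitive root iff g^(96/q) ≢ 1 (mod 97) for each prime q ∈ {2, 3}.
g = 2: 2^48 ≡ 1 — hits 1, so not a primitive root.
g = 3: 3^48 ≡ 1 — hits 1, so not a primitive root.
g = 4: 4^48 ≡ 1 — hits 1, so not a primitive root.
g = 5: 5^48 ≡ 96; 5^32 ≡ 35 — none is 1, so 5 is a primitive root.
The smallest primitive root modulo 97 is 5.

5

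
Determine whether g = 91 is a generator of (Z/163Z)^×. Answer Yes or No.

No

φ(163) = 163 − 1 = 162 = 2 · 3^4.
It suffices to check that the order of 91 is not a proper divisor of 162: compute 91^(162/q) for q ∈ {2, 3}.
91^81 ≡ 1 (mod 163)  [q = 2: ≡ 1 ✗]
91^54 ≡ 104 (mod 163)  [q = 3: ≢ 1 ✓]
Since 91^81 ≡ 1, the order of 91 divides 81 < 162, so 91 is not a primitive root.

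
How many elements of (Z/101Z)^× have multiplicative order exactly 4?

2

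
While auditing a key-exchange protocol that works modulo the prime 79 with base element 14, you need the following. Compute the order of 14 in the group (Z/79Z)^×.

Since 14 ∈ (Z/79Z)^×, its order divides φ(79) = 79 − 1 = 78 = 2 · 3 · 13.
Divisors of 78: 1, 2, 3, 6, 13, 26, 39, 78.
Check 14^d mod 79 for each divisor in increasing order:
14^1 ≡ 14
14^2 ≡ 38
14^3 ≡ 58
14^6 ≡ 46
14^13 ≡ 78
14^26 ≡ 1
So ord_79(14) = 26.

26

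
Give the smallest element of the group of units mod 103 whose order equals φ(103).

φ(103) = 103 − 1 = 102 = 2 · 3 · 17.
g is a primitive root iff g^(102/q) ≢ 1 (mod 103) for each prime q ∈ {2, 3, 17}.
g = 2: 2^51 ≡ 1 — hits 1, so not a primitive root.
g = 3: 3^51 ≡ 102; 3^34 ≡ 1 — hits 1, so not a primitive root.
g = 4: 4^51 ≡ 1 — hits 1, so not a primitive root.
g = 5: 5^51 ≡ 102; 5^34 ≡ 56; 5^6 ≡ 72 — none is 1, so 5 is a primitive root.
Hence the least primitive root of 103 is 5.

5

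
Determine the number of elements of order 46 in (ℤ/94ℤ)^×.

22

φ(94) = φ(2)·φ(47) = 1·46 = 46 = 2 · 23.
In a cyclic group of order 46, there are φ(d) elements of order d for each divisor d of 46, and zero for non-divisors.
46 = 2 · 23 divides 46, and φ(46) = 22.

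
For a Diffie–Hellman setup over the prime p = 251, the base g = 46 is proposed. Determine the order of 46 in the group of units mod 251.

250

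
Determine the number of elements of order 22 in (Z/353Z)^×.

10

φ(353) = 353 − 1 = 352 = 2^5 · 11.
In a cyclic group of order 352, there are φ(d) elements of order d for each divisor d of 352, and zero for non-divisors.
22 = 2 · 11 divides 352, and φ(22) = 10.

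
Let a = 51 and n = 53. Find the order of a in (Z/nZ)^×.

52

By Lagrange's theorem, ord_53(51) divides φ(53) = 53 − 1 = 52 = 2^2 · 13.
Divisors of 52: 1, 2, 4, 13, 26, 52.
Test each divisor d:
51^1 ≡ 51
51^2 ≡ 4
51^4 ≡ 16
51^13 ≡ 23
51^26 ≡ 52
51^52 ≡ 1
So ord_53(51) = 52.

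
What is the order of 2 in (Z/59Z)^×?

58

The order of 2 must divide φ(59) = 59 − 1 = 58 = 2 · 29.
Divisors of 58: 1, 2, 29, 58.
Evaluate successive powers at the divisors of 58:
2^1 ≡ 2 (mod 59)
2^2 ≡ 4 (mod 59)
2^29 ≡ 58 (mod 59)
2^58 ≡ 1 (mod 59) ✓
The smallest such exponent is 58, so the order of 2 is 58.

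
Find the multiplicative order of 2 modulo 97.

48

The order of 2 must divide φ(97) = 97 − 1 = 96 = 2^5 · 3.
Divisors of 96: 1, 2, 3, 4, 6, 8, 12, 16, 24, 32, 48, 96.
Test each divisor d:
2^1 ≡ 2
2^2 ≡ 4
2^3 ≡ 8
2^4 ≡ 16
2^6 ≡ 64
2^8 ≡ 62
2^12 ≡ 22
2^16 ≡ 61
2^24 ≡ 96
2^32 ≡ 35
2^48 ≡ 1
The smallest such exponent is 48, so the order of 2 is 48.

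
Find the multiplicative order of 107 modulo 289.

272

Since 107 ∈ (Z/289Z)^×, its order divides φ(289) = φ(17^2) = 17·(17−1) = 272 = 2^4 · 17.
Divisors of 272: 1, 2, 4, 8, 16, 17, 34, 68, 136, 272.
Check 107^d mod 289 for each divisor in increasing order:
107^1 ≡ 107 (mod 289)
107^2 ≡ 178 (mod 289)
107^4 ≡ 183 (mod 289)
107^8 ≡ 254 (mod 289)
107^16 ≡ 69 (mod 289)
107^17 ≡ 158 (mod 289)
107^34 ≡ 110 (mod 289)
107^68 ≡ 251 (mod 289)
107^136 ≡ 288 (mod 289)
107^272 ≡ 1 (mod 289) ✓
Therefore the multiplicative order of 107 modulo 289 is 272.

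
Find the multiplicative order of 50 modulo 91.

By Lagrange's theorem, ord_91(50) divides φ(91) = φ(7·13) = (7−1)·(13−1) = 6·12 = 72 = 2^3 · 3^2.
Divisors of 72: 1, 2, 3, 4, 6, 8, 9, 12, 18, 24, 36, 72.
Compute 50^d (mod 91) for the divisors d until we hit 1:
50^1 ≡ 50
50^2 ≡ 43
50^3 ≡ 57
50^4 ≡ 29
50^6 ≡ 64
50^8 ≡ 22
50^9 ≡ 8
50^12 ≡ 1
The smallest such exponent is 12, so the order of 50 is 12.

12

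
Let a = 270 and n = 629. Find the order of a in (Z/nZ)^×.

24

Since 270 ∈ (Z/629Z)^×, its order divides φ(629) = φ(17·37) = (17−1)·(37−1) = 16·36 = 576 = 2^6 · 3^2.
Divisors of 576: 1, 2, 3, 4, 6, 8, 9, 12, 16, 18, 24, 32, 36, 48, 64, 72, 96, 144, 192, 288, 576.
Compute 270^d (mod 629) for the divisors d until we hit 1:
270^1 ≡ 270 (mod 629)
270^2 ≡ 565 (mod 629)
270^3 ≡ 332 (mod 629)
270^4 ≡ 322 (mod 629)
270^6 ≡ 149 (mod 629)
270^8 ≡ 528 (mod 629)
270^9 ≡ 406 (mod 629)
270^12 ≡ 186 (mod 629)
270^16 ≡ 137 (mod 629)
270^18 ≡ 38 (mod 629)
270^24 ≡ 1 (mod 629) ✓
The smallest such exponent is 24, so the order of 270 is 24.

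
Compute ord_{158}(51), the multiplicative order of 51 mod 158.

39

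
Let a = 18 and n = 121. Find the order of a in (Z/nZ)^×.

110

By Lagrange's theorem, ord_121(18) divides φ(121) = φ(11^2) = 11·(11−1) = 110 = 2 · 5 · 11.
Divisors of 110: 1, 2, 5, 10, 11, 22, 55, 110.
Test each divisor d:
18^1 ≡ 18
18^2 ≡ 82
18^5 ≡ 32
18^10 ≡ 56
18^11 ≡ 40
18^22 ≡ 27
18^55 ≡ 120
18^110 ≡ 1
The smallest such exponent is 110, so the order of 18 is 110.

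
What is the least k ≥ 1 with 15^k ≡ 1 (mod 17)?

Since 15 ∈ (Z/17Z)^×, its order divides φ(17) = 17 − 1 = 16 = 2^4.
Divisors of 16: 1, 2, 4, 8, 16.
Check 15^d mod 17 for each divisor in increasing order:
15^1 ≡ 15
15^2 ≡ 4
15^4 ≡ 16
15^8 ≡ 1
The smallest such exponent is 8, so the order of 15 is 8.

8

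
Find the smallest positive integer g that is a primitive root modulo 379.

2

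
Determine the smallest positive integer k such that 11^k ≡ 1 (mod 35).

3

Since 11 ∈ (Z/35Z)^×, its order divides φ(35) = φ(5·7) = (5−1)·(7−1) = 4·6 = 24 = 2^3 · 3.
Divisors of 24: 1, 2, 3, 4, 6, 8, 12, 24.
Test each divisor d:
11^1 ≡ 11 (mod 35)
11^2 ≡ 16 (mod 35)
11^3 ≡ 1 (mod 35) ✓
Therefore the multiplicative order of 11 modulo 35 is 3.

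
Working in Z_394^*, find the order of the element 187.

By Lagrange's theorem, ord_394(187) divides φ(394) = φ(2)·φ(197) = 1·196 = 196 = 2^2 · 7^2.
Divisors of 196: 1, 2, 4, 7, 14, 28, 49, 98, 196.
Test each divisor d:
187^1 ≡ 187 (mod 394)
187^2 ≡ 297 (mod 394)
187^4 ≡ 347 (mod 394)
187^7 ≡ 311 (mod 394)
187^14 ≡ 191 (mod 394)
187^28 ≡ 233 (mod 394)
187^49 ≡ 1 (mod 394) ✓
So ord_394(187) = 49.

49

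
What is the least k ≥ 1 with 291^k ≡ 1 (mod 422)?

105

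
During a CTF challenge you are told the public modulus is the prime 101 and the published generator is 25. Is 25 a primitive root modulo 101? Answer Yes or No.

No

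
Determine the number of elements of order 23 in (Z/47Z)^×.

φ(47) = 47 − 1 = 46 = 2 · 23.
Since (Z/47Z)^× is cyclic of order 46, the number of elements of order d is φ(d) when d | 46 and 0 otherwise.
23 | 46, and φ(23) = 23 − 1 = 22.

22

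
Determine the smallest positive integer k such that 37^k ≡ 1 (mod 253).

By Lagrange's theorem, ord_253(37) divides φ(253) = φ(11·23) = (11−1)·(23−1) = 10·22 = 220 = 2^2 · 5 · 11.
Divisors of 220: 1, 2, 4, 5, 10, 11, 20, 22, 44, 55, 110, 220.
Check 37^d mod 253 for each divisor in increasing order:
37^1 ≡ 37
37^2 ≡ 104
37^4 ≡ 190
37^5 ≡ 199
37^10 ≡ 133
37^11 ≡ 114
37^20 ≡ 232
37^22 ≡ 93
37^44 ≡ 47
37^55 ≡ 45
37^110 ≡ 1
Hence ord(37) = 110.

110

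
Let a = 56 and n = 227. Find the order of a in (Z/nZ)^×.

ord(56) | φ(227) = 227 − 1 = 226 = 2 · 113.
Divisors of 226: 1, 2, 113, 226.
Test each divisor d:
56^1 ≡ 56 (mod 227)
56^2 ≡ 185 (mod 227)
56^113 ≡ 226 (mod 227)
56^226 ≡ 1 (mod 227) ✓
The smallest such exponent is 226, so the order of 56 is 226.

226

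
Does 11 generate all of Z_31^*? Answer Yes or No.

Yes

φ(31) = 31 − 1 = 30 = 2 · 3 · 5.
It suffices to check that the order of 11 is not a proper divisor of 30: compute 11^(30/q) for q ∈ {2, 3, 5}.
11^15 ≡ 30 (mod 31)  [q = 2: ≢ 1 ✓]
11^10 ≡ 5 (mod 31)  [q = 3: ≢ 1 ✓]
11^6 ≡ 4 (mod 31)  [q = 5: ≢ 1 ✓]
All checks pass, so 11 has order 30 and is a primitive root modulo 31.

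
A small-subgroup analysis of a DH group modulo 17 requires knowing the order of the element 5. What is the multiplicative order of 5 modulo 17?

16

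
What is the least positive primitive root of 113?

φ(113) = 113 − 1 = 112 = 2^4 · 7.
Test candidates g = 2, 3, … against the prime factors q ∈ {2, 7} of φ(113): g is a generator iff g^(112/q) ≢ 1 for every such q.
g = 2: 2^56 ≡ 1 — hits 1, so not a primitive root.
g = 3: 3^56 ≡ 112; 3^16 ≡ 49 — none is 1, so 3 is a primitive root.
So 3 is the smallest generator of (Z/113Z)^×.

3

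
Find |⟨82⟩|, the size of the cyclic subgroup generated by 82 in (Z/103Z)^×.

Since 82 ∈ (Z/103Z)^×, its order divides φ(103) = 103 − 1 = 102 = 2 · 3 · 17.
Divisors of 102: 1, 2, 3, 6, 17, 34, 51, 102.
Compute 82^d (mod 103) for the divisors d until we hit 1:
82^1 ≡ 82 (mod 103)
82^2 ≡ 29 (mod 103)
82^3 ≡ 9 (mod 103)
82^6 ≡ 81 (mod 103)
82^17 ≡ 46 (mod 103)
82^34 ≡ 56 (mod 103)
82^51 ≡ 1 (mod 103) ✓
Hence ord(82) = 51.

51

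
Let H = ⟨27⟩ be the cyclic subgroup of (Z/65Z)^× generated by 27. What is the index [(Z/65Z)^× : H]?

12

By Lagrange's theorem, ord_65(27) divides φ(65) = φ(5·13) = (5−1)·(13−1) = 4·12 = 48 = 2^4 · 3.
Divisors of 48: 1, 2, 3, 4, 6, 8, 12, 16, 24, 48.
Evaluate successive powers at the divisors of 48:
27^1 ≡ 27 (mod 65)
27^2 ≡ 14 (mod 65)
27^3 ≡ 53 (mod 65)
27^4 ≡ 1 (mod 65) ✓
The order of 27 is 4, so the subgroup it generates has 4 elements.
Index = |(Z/65Z)^×| / |⟨27⟩| = 48 / 4 = 12.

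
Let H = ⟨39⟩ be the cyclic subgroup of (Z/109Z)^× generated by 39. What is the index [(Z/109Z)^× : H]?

1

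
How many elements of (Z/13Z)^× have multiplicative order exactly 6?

2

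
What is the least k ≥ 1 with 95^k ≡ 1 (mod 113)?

By Lagrange's theorem, ord_113(95) divides φ(113) = 113 − 1 = 112 = 2^4 · 7.
Divisors of 112: 1, 2, 4, 7, 8, 14, 16, 28, 56, 112.
Evaluate successive powers at the divisors of 112:
95^1 ≡ 95 (mod 113)
95^2 ≡ 98 (mod 113)
95^4 ≡ 112 (mod 113)
95^7 ≡ 69 (mod 113)
95^8 ≡ 1 (mod 113) ✓
Therefore the multiplicative order of 95 modulo 113 is 8.

8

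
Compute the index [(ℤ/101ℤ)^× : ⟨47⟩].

2

ord(47) | φ(101) = 101 − 1 = 100 = 2^2 · 5^2.
Divisors of 100: 1, 2, 4, 5, 10, 20, 25, 50, 100.
Check 47^d mod 101 for each divisor in increasing order:
47^1 ≡ 47
47^2 ≡ 88
47^4 ≡ 68
47^5 ≡ 65
47^10 ≡ 84
47^20 ≡ 87
47^25 ≡ 100
47^50 ≡ 1
Thus |⟨47⟩| = ord(47) = 50.
[(Z/101Z)^× : ⟨47⟩] = 100/50 = 2.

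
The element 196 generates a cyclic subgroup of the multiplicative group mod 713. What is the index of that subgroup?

ord(196) | φ(713) = φ(23·31) = (23−1)·(31−1) = 22·30 = 660 = 2^2 · 3 · 5 · 11.
Divisors of 660: 1, 2, 3, 4, 5, 6, 10, 11, 12, 15, 20, 22, 30, 33, 44, 55, 60, 66, 110, 132, 165, 220, 330, 660.
Check 196^d mod 713 for each divisor in increasing order:
196^1 ≡ 196 (mod 713)
196^2 ≡ 627 (mod 713)
196^3 ≡ 256 (mod 713)
196^4 ≡ 266 (mod 713)
196^5 ≡ 87 (mod 713)
196^6 ≡ 653 (mod 713)
196^10 ≡ 439 (mod 713)
196^11 ≡ 484 (mod 713)
196^12 ≡ 35 (mod 713)
196^15 ≡ 404 (mod 713)
196^20 ≡ 211 (mod 713)
196^22 ≡ 392 (mod 713)
196^30 ≡ 652 (mod 713)
196^33 ≡ 70 (mod 713)
196^44 ≡ 369 (mod 713)
196^55 ≡ 346 (mod 713)
196^60 ≡ 156 (mod 713)
196^66 ≡ 622 (mod 713)
196^110 ≡ 645 (mod 713)
196^132 ≡ 438 (mod 713)
196^165 ≡ 1 (mod 713) ✓
So ord_713(196) = 165, hence |⟨196⟩| = 165.
The index is φ(713) / ord(196) = 660 / 165 = 4.

4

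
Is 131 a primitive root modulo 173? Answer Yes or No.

Yes

φ(173) = 173 − 1 = 172 = 2^2 · 43.
Test 131^(172/q) mod 173 for each prime factor q of 172:
131^86 ≡ 172 (mod 173)  [q = 2: ≢ 1 ✓]
131^4 ≡ 118 (mod 173)  [q = 43: ≢ 1 ✓]
Every test exponent gives a nontrivial residue, hence 131 generates the full group.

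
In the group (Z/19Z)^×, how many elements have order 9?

6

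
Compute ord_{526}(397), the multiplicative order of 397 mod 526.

262

Since 397 ∈ (Z/526Z)^×, its order divides φ(526) = φ(2)·φ(263) = 1·262 = 262 = 2 · 131.
Divisors of 262: 1, 2, 131, 262.
Check 397^d mod 526 for each divisor in increasing order:
397^1 ≡ 397 (mod 526)
397^2 ≡ 335 (mod 526)
397^131 ≡ 525 (mod 526)
397^262 ≡ 1 (mod 526) ✓
Therefore the multiplicative order of 397 modulo 526 is 262.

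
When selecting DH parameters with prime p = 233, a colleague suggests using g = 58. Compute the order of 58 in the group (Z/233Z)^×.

Since 58 ∈ (Z/233Z)^×, its order divides φ(233) = 233 − 1 = 232 = 2^3 · 29.
Divisors of 232: 1, 2, 4, 8, 29, 58, 116, 232.
Compute 58^d (mod 233) for the divisors d until we hit 1:
58^1 ≡ 58
58^2 ≡ 102
58^4 ≡ 152
58^8 ≡ 37
58^29 ≡ 232
58^58 ≡ 1
So ord_233(58) = 58.

58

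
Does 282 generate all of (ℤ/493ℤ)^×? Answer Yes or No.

No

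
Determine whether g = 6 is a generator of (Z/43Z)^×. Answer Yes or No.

No

φ(43) = 43 − 1 = 42 = 2 · 3 · 7.
6 is a primitive root mod 43 iff 6^(φ(43)/q) ≢ 1 for every prime q | φ(43), i.e. q ∈ {2, 3, 7}.
6^21 ≡ 1 (mod 43)  [q = 2: ≡ 1 ✗]
6^14 ≡ 36 (mod 43)  [q = 3: ≢ 1 ✓]
6^6 ≡ 1 (mod 43)  [q = 7: ≡ 1 ✗]
6^21 ≡ 1 shows ord(6) | 21, strictly less than φ(43); not a primitive root.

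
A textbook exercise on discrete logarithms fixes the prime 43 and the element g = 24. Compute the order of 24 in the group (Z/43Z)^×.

21

The order of 24 must divide φ(43) = 43 − 1 = 42 = 2 · 3 · 7.
Divisors of 42: 1, 2, 3, 6, 7, 14, 21, 42.
Compute 24^d (mod 43) for the divisors d until we hit 1:
24^1 ≡ 24 (mod 43)
24^2 ≡ 17 (mod 43)
24^3 ≡ 21 (mod 43)
24^6 ≡ 11 (mod 43)
24^7 ≡ 6 (mod 43)
24^14 ≡ 36 (mod 43)
24^21 ≡ 1 (mod 43) ✓
Hence ord(24) = 21.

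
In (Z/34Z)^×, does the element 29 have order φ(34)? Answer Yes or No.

φ(34) = φ(2)·φ(17) = 1·16 = 16 = 2^4.
It suffices to check that the order of 29 is not a proper divisor of 16: compute 29^(16/q) for q ∈ {2}.
29^8 ≡ 33 (mod 34)  [q = 2: ≢ 1 ✓]
All checks pass, so 29 has order 16 and is a primitive root modulo 34.

Yes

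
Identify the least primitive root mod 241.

7

φ(241) = 241 − 1 = 240 = 2^4 · 3 · 5.
g is a primitive root iff g^(240/q) ≢ 1 (mod 241) for each prime q ∈ {2, 3, 5}.
g = 2: 2^120 ≡ 1 — hits 1, so not a primitive root.
g = 3: 3^120 ≡ 1 — hits 1, so not a primitive root.
g = 4: 4^120 ≡ 1 — hits 1, so not a primitive root.
g = 5: 5^120 ≡ 1 — hits 1, so not a primitive root.
g = 6: 6^120 ≡ 1 — hits 1, so not a primitive root.
g = 7: 7^120 ≡ 240; 7^80 ≡ 15; 7^48 ≡ 91 — none is 1, so 7 is a primitive root.
Hence the least primitive root of 241 is 7.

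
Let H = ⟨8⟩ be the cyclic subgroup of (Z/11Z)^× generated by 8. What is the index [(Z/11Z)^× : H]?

Since 8 ∈ (Z/11Z)^×, its order divides φ(11) = 11 − 1 = 10 = 2 · 5.
Divisors of 10: 1, 2, 5, 10.
Check 8^d mod 11 for each divisor in increasing order:
8^1 ≡ 8
8^2 ≡ 9
8^5 ≡ 10
8^10 ≡ 1
Thus |⟨8⟩| = ord(8) = 10.
The index is φ(11) / ord(8) = 10 / 10 = 1.

1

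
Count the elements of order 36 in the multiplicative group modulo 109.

φ(109) = 109 − 1 = 108 = 2^2 · 3^3.
Since (Z/109Z)^× is cyclic of order 108, the number of elements of order d is φ(d) when d | 108 and 0 otherwise.
36 = 2^2 · 3^2 divides 108, and φ(36) = 12.

12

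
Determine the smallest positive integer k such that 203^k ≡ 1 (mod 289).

34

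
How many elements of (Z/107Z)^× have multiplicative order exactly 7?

φ(107) = 107 − 1 = 106 = 2 · 53.
In a cyclic group of order 106, there are φ(d) elements of order d for each divisor d of 106, and zero for non-divisors.
7 does not divide 106, so no element of (Z/107Z)^× has order 7.

0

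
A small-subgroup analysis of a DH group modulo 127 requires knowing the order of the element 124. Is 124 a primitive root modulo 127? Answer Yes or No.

φ(127) = 127 − 1 = 126 = 2 · 3^2 · 7.
124 is a primitive root mod 127 iff 124^(φ(127)/q) ≢ 1 for every prime q | φ(127), i.e. q ∈ {2, 3, 7}.
124^63 ≡ 1 (mod 127)  [q = 2: ≡ 1 ✗]
124^42 ≡ 107 (mod 127)  [q = 3: ≢ 1 ✓]
124^18 ≡ 4 (mod 127)  [q = 7: ≢ 1 ✓]
124^63 ≡ 1 shows ord(124) | 63, strictly less than φ(127); not a primitive root.

No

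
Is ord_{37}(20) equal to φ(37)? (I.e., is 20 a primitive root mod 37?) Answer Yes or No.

φ(37) = 37 − 1 = 36 = 2^2 · 3^2.
An element g generates (Z/37Z)^× iff g^(36/q) ≢ 1 (mod 37) for each prime q ∈ {2, 3}.
20^18 ≡ 36 (mod 37)  [q = 2: ≢ 1 ✓]
20^12 ≡ 26 (mod 37)  [q = 3: ≢ 1 ✓]
None equal 1, so ord_37(20) = 36: 20 is a primitive root.

Yes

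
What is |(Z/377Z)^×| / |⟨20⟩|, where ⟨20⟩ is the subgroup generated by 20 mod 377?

4

Since 20 ∈ (Z/377Z)^×, its order divides φ(377) = φ(13·29) = (13−1)·(29−1) = 12·28 = 336 = 2^4 · 3 · 7.
Divisors of 336: 1, 2, 3, 4, 6, 7, 8, 12, 14, 16, 21, 24, 28, 42, 48, 56, 84, 112, 168, 336.
Compute 20^d (mod 377) for the divisors d until we hit 1:
20^1 ≡ 20 (mod 377)
20^2 ≡ 23 (mod 377)
20^3 ≡ 83 (mod 377)
20^4 ≡ 152 (mod 377)
20^6 ≡ 103 (mod 377)
20^7 ≡ 175 (mod 377)
20^8 ≡ 107 (mod 377)
20^12 ≡ 53 (mod 377)
20^14 ≡ 88 (mod 377)
20^16 ≡ 139 (mod 377)
20^21 ≡ 320 (mod 377)
20^24 ≡ 170 (mod 377)
20^28 ≡ 204 (mod 377)
20^42 ≡ 233 (mod 377)
20^48 ≡ 248 (mod 377)
20^56 ≡ 146 (mod 377)
20^84 ≡ 1 (mod 377) ✓
Thus |⟨20⟩| = ord(20) = 84.
[(Z/377Z)^× : ⟨20⟩] = 336/84 = 4.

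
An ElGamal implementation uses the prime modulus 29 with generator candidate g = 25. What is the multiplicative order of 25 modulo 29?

7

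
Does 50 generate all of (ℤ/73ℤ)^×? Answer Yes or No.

φ(73) = 73 − 1 = 72 = 2^3 · 3^2.
Test 50^(72/q) mod 73 for each prime factor q of 72:
50^36 ≡ 1 (mod 73)  [q = 2: ≡ 1 ✗]
50^24 ≡ 8 (mod 73)  [q = 3: ≢ 1 ✓]
50^36 ≡ 1 shows ord(50) | 36, strictly less than φ(73); not a primitive root.

No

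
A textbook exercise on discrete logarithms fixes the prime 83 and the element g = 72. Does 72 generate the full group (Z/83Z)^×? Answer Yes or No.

φ(83) = 83 − 1 = 82 = 2 · 41.
An element g generates (Z/83Z)^× iff g^(82/q) ≢ 1 (mod 83) for each prime q ∈ {2, 41}.
72^41 ≡ 82 (mod 83)  [q = 2: ≢ 1 ✓]
72^2 ≡ 38 (mod 83)  [q = 41: ≢ 1 ✓]
Every test exponent gives a nontrivial residue, hence 72 generates the full group.

Yes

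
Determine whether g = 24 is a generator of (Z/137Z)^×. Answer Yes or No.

Yes

φ(137) = 137 − 1 = 136 = 2^3 · 17.
24 is a primitive root mod 137 iff 24^(φ(137)/q) ≢ 1 for every prime q | φ(137), i.e. q ∈ {2, 17}.
24^68 ≡ 136 (mod 137)  [q = 2: ≢ 1 ✓]
24^8 ≡ 74 (mod 137)  [q = 17: ≢ 1 ✓]
Every test exponent gives a nontrivial residue, hence 24 generates the full group.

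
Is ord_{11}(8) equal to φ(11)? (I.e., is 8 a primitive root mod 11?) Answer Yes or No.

φ(11) = 11 − 1 = 10 = 2 · 5.
Test 8^(10/q) mod 11 for each prime factor q of 10:
8^5 ≡ 10 (mod 11)  [q = 2: ≢ 1 ✓]
8^2 ≡ 9 (mod 11)  [q = 5: ≢ 1 ✓]
All checks pass, so 8 has order 10 and is a primitive root modulo 11.

Yes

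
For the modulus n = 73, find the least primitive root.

5

φ(73) = 73 − 1 = 72 = 2^3 · 3^2.
g is a primitive root iff g^(72/q) ≢ 1 (mod 73) for each prime q ∈ {2, 3}.
g = 2: 2^36 ≡ 1 — hits 1, so not a primitive root.
g = 3: 3^36 ≡ 1 — hits 1, so not a primitive root.
g = 4: 4^36 ≡ 1 — hits 1, so not a primitive root.
g = 5: 5^36 ≡ 72; 5^24 ≡ 8 — none is 1, so 5 is a primitive root.
The smallest primitive root modulo 73 is 5.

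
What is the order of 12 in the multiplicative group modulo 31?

The order of 12 must divide φ(31) = 31 − 1 = 30 = 2 · 3 · 5.
Divisors of 30: 1, 2, 3, 5, 6, 10, 15, 30.
Check 12^d mod 31 for each divisor in increasing order:
12^1 ≡ 12 (mod 31)
12^2 ≡ 20 (mod 31)
12^3 ≡ 23 (mod 31)
12^5 ≡ 26 (mod 31)
12^6 ≡ 2 (mod 31)
12^10 ≡ 25 (mod 31)
12^15 ≡ 30 (mod 31)
12^30 ≡ 1 (mod 31) ✓
Hence ord(12) = 30.

30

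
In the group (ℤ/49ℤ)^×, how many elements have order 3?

φ(49) = φ(7^2) = 7·(7−1) = 42 = 2 · 3 · 7.
In a cyclic group of order 42, there are φ(d) elements of order d for each divisor d of 42, and zero for non-divisors.
3 | 42, and φ(3) = 3 − 1 = 2.

2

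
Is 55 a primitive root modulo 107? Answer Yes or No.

φ(107) = 107 − 1 = 106 = 2 · 53.
It suffices to check that the order of 55 is not a proper divisor of 106: compute 55^(106/q) for q ∈ {2, 53}.
55^53 ≡ 106 (mod 107)  [q = 2: ≢ 1 ✓]
55^2 ≡ 29 (mod 107)  [q = 53: ≢ 1 ✓]
None equal 1, so ord_107(55) = 106: 55 is a primitive root.

Yes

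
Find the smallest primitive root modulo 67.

2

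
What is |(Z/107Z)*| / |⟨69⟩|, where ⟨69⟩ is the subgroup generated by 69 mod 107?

ord(69) | φ(107) = 107 − 1 = 106 = 2 · 53.
Divisors of 106: 1, 2, 53, 106.
Test each divisor d:
69^1 ≡ 69
69^2 ≡ 53
69^53 ≡ 1
So ord_107(69) = 53, hence |⟨69⟩| = 53.
Index = |(Z/107Z)^×| / |⟨69⟩| = 106 / 53 = 2.

2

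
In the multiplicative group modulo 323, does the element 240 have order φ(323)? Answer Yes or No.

323 = 17 · 19 is a product of two distinct odd primes, so (Z/323Z)^× ≅ (Z/17Z)^× × (Z/19Z)^× is not cyclic.
No primitive root modulo 323 exists; in particular 240 is not one.

No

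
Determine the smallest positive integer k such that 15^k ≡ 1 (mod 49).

7

By Lagrange's theorem, ord_49(15) divides φ(49) = φ(7^2) = 7·(7−1) = 42 = 2 · 3 · 7.
Divisors of 42: 1, 2, 3, 6, 7, 14, 21, 42.
Test each divisor d:
15^1 ≡ 15
15^2 ≡ 29
15^3 ≡ 43
15^6 ≡ 36
15^7 ≡ 1
Hence ord(15) = 7.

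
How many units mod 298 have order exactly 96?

φ(298) = φ(2)·φ(149) = 1·148 = 148 = 2^2 · 37.
(Z/298Z)^× is cyclic (|G| = 148); a cyclic group of order m has exactly φ(d) elements of each order d | m, and none otherwise.
Since 96 ∤ 148, the count is 0.

0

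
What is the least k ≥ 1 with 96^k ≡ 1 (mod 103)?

The order of 96 must divide φ(103) = 103 − 1 = 102 = 2 · 3 · 17.
Divisors of 102: 1, 2, 3, 6, 17, 34, 51, 102.
Check 96^d mod 103 for each divisor in increasing order:
96^1 ≡ 96 (mod 103)
96^2 ≡ 49 (mod 103)
96^3 ≡ 69 (mod 103)
96^6 ≡ 23 (mod 103)
96^17 ≡ 57 (mod 103)
96^34 ≡ 56 (mod 103)
96^51 ≡ 102 (mod 103)
96^102 ≡ 1 (mod 103) ✓
Hence ord(96) = 102.

102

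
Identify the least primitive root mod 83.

2

φ(83) = 83 − 1 = 82 = 2 · 41.
g is a primitive root iff g^(82/q) ≢ 1 (mod 83) for each prime q ∈ {2, 41}.
g = 2: 2^41 ≡ 82; 2^2 ≡ 4 — none is 1, so 2 is a primitive root.
The smallest primitive root modulo 83 is 2.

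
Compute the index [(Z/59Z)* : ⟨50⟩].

1

By Lagrange's theorem, ord_59(50) divides φ(59) = 59 − 1 = 58 = 2 · 29.
Divisors of 58: 1, 2, 29, 58.
Test each divisor d:
50^1 ≡ 50 (mod 59)
50^2 ≡ 22 (mod 59)
50^29 ≡ 58 (mod 59)
50^58 ≡ 1 (mod 59) ✓
Thus |⟨50⟩| = ord(50) = 58.
Index = |(Z/59Z)^×| / |⟨50⟩| = 58 / 58 = 1.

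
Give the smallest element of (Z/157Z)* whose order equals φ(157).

φ(157) = 157 − 1 = 156 = 2^2 · 3 · 13.
Test candidates g = 2, 3, … against the prime factors q ∈ {2, 3, 13} of φ(157): g is a generator iff g^(156/q) ≢ 1 for every such q.
g = 2: 2^78 ≡ 156; 2^52 ≡ 1 — hits 1, so not a primitive root.
g = 3: 3^78 ≡ 1 — hits 1, so not a primitive root.
g = 4: 4^78 ≡ 1 — hits 1, so not a primitive root.
g = 5: 5^78 ≡ 156; 5^52 ≡ 12; 5^12 ≡ 130 — none is 1, so 5 is a primitive root.
Hence the least primitive root of 157 is 5.

5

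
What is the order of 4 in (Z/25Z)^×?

10

ord(4) | φ(25) = φ(5^2) = 5·(5−1) = 20 = 2^2 · 5.
Divisors of 20: 1, 2, 4, 5, 10, 20.
Check 4^d mod 25 for each divisor in increasing order:
4^1 ≡ 4 (mod 25)
4^2 ≡ 16 (mod 25)
4^4 ≡ 6 (mod 25)
4^5 ≡ 24 (mod 25)
4^10 ≡ 1 (mod 25) ✓
Therefore the multiplicative order of 4 modulo 25 is 10.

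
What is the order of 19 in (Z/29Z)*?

28

By Lagrange's theorem, ord_29(19) divides φ(29) = 29 − 1 = 28 = 2^2 · 7.
Divisors of 28: 1, 2, 4, 7, 14, 28.
Compute 19^d (mod 29) for the divisors d until we hit 1:
19^1 ≡ 19
19^2 ≡ 13
19^4 ≡ 24
19^7 ≡ 12
19^14 ≡ 28
19^28 ≡ 1
Hence ord(19) = 28.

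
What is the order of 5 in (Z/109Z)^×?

27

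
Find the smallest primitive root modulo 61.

2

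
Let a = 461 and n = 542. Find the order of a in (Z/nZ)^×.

30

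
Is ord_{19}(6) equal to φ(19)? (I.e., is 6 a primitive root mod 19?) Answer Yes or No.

No

φ(19) = 19 − 1 = 18 = 2 · 3^2.
An element g generates (Z/19Z)^× iff g^(18/q) ≢ 1 (mod 19) for each prime q ∈ {2, 3}.
6^9 ≡ 1 (mod 19)  [q = 2: ≡ 1 ✗]
6^6 ≡ 11 (mod 19)  [q = 3: ≢ 1 ✓]
6^9 ≡ 1 shows ord(6) | 9, strictly less than φ(19); not a primitive root.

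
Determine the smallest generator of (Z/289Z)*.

3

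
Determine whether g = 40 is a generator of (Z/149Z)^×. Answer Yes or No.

φ(149) = 149 − 1 = 148 = 2^2 · 37.
It suffices to check that the order of 40 is not a proper divisor of 148: compute 40^(148/q) for q ∈ {2, 37}.
40^74 ≡ 148 (mod 149)  [q = 2: ≢ 1 ✓]
40^4 ≡ 31 (mod 149)  [q = 37: ≢ 1 ✓]
Every test exponent gives a nontrivial residue, hence 40 generates the full group.

Yes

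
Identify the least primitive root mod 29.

2

φ(29) = 29 − 1 = 28 = 2^2 · 7.
Test candidates g = 2, 3, … against the prime factors q ∈ {2, 7} of φ(29): g is a generator iff g^(28/q) ≢ 1 for every such q.
g = 2: 2^14 ≡ 28; 2^4 ≡ 16 — none is 1, so 2 is a primitive root.
Hence the least primitive root of 29 is 2.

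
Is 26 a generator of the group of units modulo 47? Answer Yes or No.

Yes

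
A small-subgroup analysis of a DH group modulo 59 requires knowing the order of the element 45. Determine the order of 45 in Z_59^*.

By Lagrange's theorem, ord_59(45) divides φ(59) = 59 − 1 = 58 = 2 · 29.
Divisors of 58: 1, 2, 29, 58.
Evaluate successive powers at the divisors of 58:
45^1 ≡ 45 (mod 59)
45^2 ≡ 19 (mod 59)
45^29 ≡ 1 (mod 59) ✓
Hence ord(45) = 29.

29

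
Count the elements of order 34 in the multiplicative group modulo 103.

16

φ(103) = 103 − 1 = 102 = 2 · 3 · 17.
(Z/103Z)^× is cyclic (|G| = 102); a cyclic group of order m has exactly φ(d) elements of each order d | m, and none otherwise.
34 = 2 · 17 divides 102, and φ(34) = 16.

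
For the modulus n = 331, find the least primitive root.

3

φ(331) = 331 − 1 = 330 = 2 · 3 · 5 · 11.
g is a primitive root iff g^(330/q) ≢ 1 (mod 331) for each prime q ∈ {2, 3, 5, 11}.
g = 2: 2^165 ≡ 330; 2^110 ≡ 299; 2^66 ≡ 64; 2^30 ≡ 1 — hits 1, so not a primitive root.
g = 3: 3^165 ≡ 330; 3^110 ≡ 299; 3^66 ≡ 64; 3^30 ≡ 270 — none is 1, so 3 is a primitive root.
The smallest primitive root modulo 331 is 3.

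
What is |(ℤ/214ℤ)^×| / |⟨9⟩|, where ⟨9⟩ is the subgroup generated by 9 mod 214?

ord(9) | φ(214) = φ(2)·φ(107) = 1·106 = 106 = 2 · 53.
Divisors of 106: 1, 2, 53, 106.
Test each divisor d:
9^1 ≡ 9 (mod 214)
9^2 ≡ 81 (mod 214)
9^53 ≡ 1 (mod 214) ✓
So ord_214(9) = 53, hence |⟨9⟩| = 53.
Index = |(Z/214Z)^×| / |⟨9⟩| = 106 / 53 = 2.

2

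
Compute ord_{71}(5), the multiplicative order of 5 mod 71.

5

ord(5) | φ(71) = 71 − 1 = 70 = 2 · 5 · 7.
Divisors of 70: 1, 2, 5, 7, 10, 14, 35, 70.
Evaluate successive powers at the divisors of 70:
5^1 ≡ 5 (mod 71)
5^2 ≡ 25 (mod 71)
5^5 ≡ 1 (mod 71) ✓
The smallest such exponent is 5, so the order of 5 is 5.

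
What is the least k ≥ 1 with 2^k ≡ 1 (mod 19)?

18

Since 2 ∈ (Z/19Z)^×, its order divides φ(19) = 19 − 1 = 18 = 2 · 3^2.
Divisors of 18: 1, 2, 3, 6, 9, 18.
Test each divisor d:
2^1 ≡ 2 (mod 19)
2^2 ≡ 4 (mod 19)
2^3 ≡ 8 (mod 19)
2^6 ≡ 7 (mod 19)
2^9 ≡ 18 (mod 19)
2^18 ≡ 1 (mod 19) ✓
Hence ord(2) = 18.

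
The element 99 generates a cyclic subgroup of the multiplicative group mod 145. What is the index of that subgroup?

Since 99 ∈ (Z/145Z)^×, its order divides φ(145) = φ(5·29) = (5−1)·(29−1) = 4·28 = 112 = 2^4 · 7.
Divisors of 112: 1, 2, 4, 7, 8, 14, 16, 28, 56, 112.
Evaluate successive powers at the divisors of 112:
99^1 ≡ 99 (mod 145)
99^2 ≡ 86 (mod 145)
99^4 ≡ 1 (mod 145) ✓
The order of 99 is 4, so the subgroup it generates has 4 elements.
Index = |(Z/145Z)^×| / |⟨99⟩| = 112 / 4 = 28.

28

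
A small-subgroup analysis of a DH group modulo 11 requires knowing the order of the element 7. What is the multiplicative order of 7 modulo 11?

The order of 7 must divide φ(11) = 11 − 1 = 10 = 2 · 5.
Divisors of 10: 1, 2, 5, 10.
Check 7^d mod 11 for each divisor in increasing order:
7^1 ≡ 7 (mod 11)
7^2 ≡ 5 (mod 11)
7^5 ≡ 10 (mod 11)
7^10 ≡ 1 (mod 11) ✓
Hence ord(7) = 10.

10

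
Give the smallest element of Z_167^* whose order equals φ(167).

5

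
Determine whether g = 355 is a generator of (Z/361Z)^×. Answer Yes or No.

φ(361) = φ(19^2) = 19·(19−1) = 342 = 2 · 3^2 · 19.
An element g generates (Z/361Z)^× iff g^(342/q) ≢ 1 (mod 361) for each prime q ∈ {2, 3, 19}.
355^171 ≡ 360 (mod 361)  [q = 2: ≢ 1 ✓]
355^114 ≡ 68 (mod 361)  [q = 3: ≢ 1 ✓]
355^18 ≡ 39 (mod 361)  [q = 19: ≢ 1 ✓]
Every test exponent gives a nontrivial residue, hence 355 generates the full group.

Yes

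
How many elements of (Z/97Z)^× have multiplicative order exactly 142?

φ(97) = 97 − 1 = 96 = 2^5 · 3.
In a cyclic group of order 96, there are φ(d) elements of order d for each divisor d of 96, and zero for non-divisors.
Since 142 ∤ 96, the count is 0.

0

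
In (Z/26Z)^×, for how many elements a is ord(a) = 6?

φ(26) = φ(2)·φ(13) = 1·12 = 12 = 2^2 · 3.
(Z/26Z)^× is cyclic (|G| = 12); a cyclic group of order m has exactly φ(d) elements of each order d | m, and none otherwise.
6 = 2 · 3 divides 12, and φ(6) = 2.

2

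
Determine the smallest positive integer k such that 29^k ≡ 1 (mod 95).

18

The order of 29 must divide φ(95) = φ(5·19) = (5−1)·(19−1) = 4·18 = 72 = 2^3 · 3^2.
Divisors of 72: 1, 2, 3, 4, 6, 8, 9, 12, 18, 24, 36, 72.
Check 29^d mod 95 for each divisor in increasing order:
29^1 ≡ 29 (mod 95)
29^2 ≡ 81 (mod 95)
29^3 ≡ 69 (mod 95)
29^4 ≡ 6 (mod 95)
29^6 ≡ 11 (mod 95)
29^8 ≡ 36 (mod 95)
29^9 ≡ 94 (mod 95)
29^12 ≡ 26 (mod 95)
29^18 ≡ 1 (mod 95) ✓
The smallest such exponent is 18, so the order of 29 is 18.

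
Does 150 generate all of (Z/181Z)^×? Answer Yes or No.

No

φ(181) = 181 − 1 = 180 = 2^2 · 3^2 · 5.
Test 150^(180/q) mod 181 for each prime factor q of 180:
150^90 ≡ 180 (mod 181)  [q = 2: ≢ 1 ✓]
150^60 ≡ 1 (mod 181)  [q = 3: ≡ 1 ✗]
150^36 ≡ 135 (mod 181)  [q = 5: ≢ 1 ✓]
The check at q = 3 fails, so 150 generates a proper subgroup.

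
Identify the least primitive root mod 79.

φ(79) = 79 − 1 = 78 = 2 · 3 · 13.
Test candidates g = 2, 3, … against the prime factors q ∈ {2, 3, 13} of φ(79): g is a generator iff g^(78/q) ≢ 1 for every such q.
g = 2: 2^39 ≡ 1 — hits 1, so not a primitive root.
g = 3: 3^39 ≡ 78; 3^26 ≡ 23; 3^6 ≡ 18 — none is 1, so 3 is a primitive root.
So 3 is the smallest generator of (Z/79Z)^×.

3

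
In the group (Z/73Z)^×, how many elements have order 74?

φ(73) = 73 − 1 = 72 = 2^3 · 3^2.
Since (Z/73Z)^× is cyclic of order 72, the number of elements of order d is φ(d) when d | 72 and 0 otherwise.
74 does not divide 72, so no element of (Z/73Z)^× has order 74.

0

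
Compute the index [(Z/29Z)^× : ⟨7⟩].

4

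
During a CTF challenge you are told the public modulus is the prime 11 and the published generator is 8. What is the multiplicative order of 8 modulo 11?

Since 8 ∈ (Z/11Z)^×, its order divides φ(11) = 11 − 1 = 10 = 2 · 5.
Divisors of 10: 1, 2, 5, 10.
Check 8^d mod 11 for each divisor in increasing order:
8^1 ≡ 8 (mod 11)
8^2 ≡ 9 (mod 11)
8^5 ≡ 10 (mod 11)
8^10 ≡ 1 (mod 11) ✓
Therefore the multiplicative order of 8 modulo 11 is 10.

10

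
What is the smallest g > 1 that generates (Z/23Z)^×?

5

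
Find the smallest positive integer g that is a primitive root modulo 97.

5

φ(97) = 97 − 1 = 96 = 2^5 · 3.
Test candidates g = 2, 3, … against the prime factors q ∈ {2, 3} of φ(97): g is a generator iff g^(96/q) ≢ 1 for every such q.
g = 2: 2^48 ≡ 1 — hits 1, so not a primitive root.
g = 3: 3^48 ≡ 1 — hits 1, so not a primitive root.
g = 4: 4^48 ≡ 1 — hits 1, so not a primitive root.
g = 5: 5^48 ≡ 96; 5^32 ≡ 35 — none is 1, so 5 is a primitive root.
Hence the least primitive root of 97 is 5.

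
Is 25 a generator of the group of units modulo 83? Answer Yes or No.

No

φ(83) = 83 − 1 = 82 = 2 · 41.
25 is a primitive root mod 83 iff 25^(φ(83)/q) ≢ 1 for every prime q | φ(83), i.e. q ∈ {2, 41}.
25^41 ≡ 1 (mod 83)  [q = 2: ≡ 1 ✗]
25^2 ≡ 44 (mod 83)  [q = 41: ≢ 1 ✓]
Since 25^41 ≡ 1, the order of 25 divides 41 < 82, so 25 is not a primitive root.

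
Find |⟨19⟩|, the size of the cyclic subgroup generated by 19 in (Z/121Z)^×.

110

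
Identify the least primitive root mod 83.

2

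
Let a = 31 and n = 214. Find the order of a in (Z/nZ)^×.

106

ord(31) | φ(214) = φ(2)·φ(107) = 1·106 = 106 = 2 · 53.
Divisors of 106: 1, 2, 53, 106.
Evaluate successive powers at the divisors of 106:
31^1 ≡ 31 (mod 214)
31^2 ≡ 105 (mod 214)
31^53 ≡ 213 (mod 214)
31^106 ≡ 1 (mod 214) ✓
Hence ord(31) = 106.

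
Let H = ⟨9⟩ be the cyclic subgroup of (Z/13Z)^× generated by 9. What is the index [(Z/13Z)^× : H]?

By Lagrange's theorem, ord_13(9) divides φ(13) = 13 − 1 = 12 = 2^2 · 3.
Divisors of 12: 1, 2, 3, 4, 6, 12.
Check 9^d mod 13 for each divisor in increasing order:
9^1 ≡ 9 (mod 13)
9^2 ≡ 3 (mod 13)
9^3 ≡ 1 (mod 13) ✓
So ord_13(9) = 3, hence |⟨9⟩| = 3.
The index is φ(13) / ord(9) = 12 / 3 = 4.

4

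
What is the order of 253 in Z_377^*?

84

ord(253) | φ(377) = φ(13·29) = (13−1)·(29−1) = 12·28 = 336 = 2^4 · 3 · 7.
Divisors of 336: 1, 2, 3, 4, 6, 7, 8, 12, 14, 16, 21, 24, 28, 42, 48, 56, 84, 112, 168, 336.
Compute 253^d (mod 377) for the divisors d until we hit 1:
253^1 ≡ 253
253^2 ≡ 296
253^3 ≡ 242
253^4 ≡ 152
253^6 ≡ 129
253^7 ≡ 215
253^8 ≡ 107
253^12 ≡ 53
253^14 ≡ 231
253^16 ≡ 139
253^21 ≡ 278
253^24 ≡ 170
253^28 ≡ 204
253^42 ≡ 376
253^48 ≡ 248
253^56 ≡ 146
253^84 ≡ 1
Therefore the multiplicative order of 253 modulo 377 is 84.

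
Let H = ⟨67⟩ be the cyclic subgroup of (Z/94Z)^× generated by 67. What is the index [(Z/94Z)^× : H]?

ord(67) | φ(94) = φ(2)·φ(47) = 1·46 = 46 = 2 · 23.
Divisors of 46: 1, 2, 23, 46.
Test each divisor d:
67^1 ≡ 67
67^2 ≡ 71
67^23 ≡ 93
67^46 ≡ 1
Thus |⟨67⟩| = ord(67) = 46.
Index = |(Z/94Z)^×| / |⟨67⟩| = 46 / 46 = 1.

1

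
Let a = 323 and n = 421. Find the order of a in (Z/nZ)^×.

420

The order of 323 must divide φ(421) = 421 − 1 = 420 = 2^2 · 3 · 5 · 7.
Divisors of 420: 1, 2, 3, 4, 5, 6, 7, 10, 12, 14, 15, 20, 21, 28, 30, 35, 42, 60, 70, 84, 105, 140, 210, 420.
Compute 323^d (mod 421) for the divisors d until we hit 1:
323^1 ≡ 323
323^2 ≡ 342
323^3 ≡ 164
323^4 ≡ 347
323^5 ≡ 95
323^6 ≡ 373
323^7 ≡ 73
323^10 ≡ 184
323^12 ≡ 199
323^14 ≡ 277
323^15 ≡ 219
323^20 ≡ 176
323^21 ≡ 13
323^28 ≡ 107
323^30 ≡ 388
323^35 ≡ 233
323^42 ≡ 169
323^60 ≡ 247
323^70 ≡ 401
323^84 ≡ 354
323^105 ≡ 392
323^140 ≡ 400
323^210 ≡ 420
323^420 ≡ 1
The smallest such exponent is 420, so the order of 323 is 420.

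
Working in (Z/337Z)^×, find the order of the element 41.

84

The order of 41 must divide φ(337) = 337 − 1 = 336 = 2^4 · 3 · 7.
Divisors of 336: 1, 2, 3, 4, 6, 7, 8, 12, 14, 16, 21, 24, 28, 42, 48, 56, 84, 112, 168, 336.
Test each divisor d:
41^1 ≡ 41 (mod 337)
41^2 ≡ 333 (mod 337)
41^3 ≡ 173 (mod 337)
41^4 ≡ 16 (mod 337)
41^6 ≡ 273 (mod 337)
41^7 ≡ 72 (mod 337)
41^8 ≡ 256 (mod 337)
41^12 ≡ 52 (mod 337)
41^14 ≡ 129 (mod 337)
41^16 ≡ 158 (mod 337)
41^21 ≡ 189 (mod 337)
41^24 ≡ 8 (mod 337)
41^28 ≡ 128 (mod 337)
41^42 ≡ 336 (mod 337)
41^48 ≡ 64 (mod 337)
41^56 ≡ 208 (mod 337)
41^84 ≡ 1 (mod 337) ✓
Hence ord(41) = 84.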